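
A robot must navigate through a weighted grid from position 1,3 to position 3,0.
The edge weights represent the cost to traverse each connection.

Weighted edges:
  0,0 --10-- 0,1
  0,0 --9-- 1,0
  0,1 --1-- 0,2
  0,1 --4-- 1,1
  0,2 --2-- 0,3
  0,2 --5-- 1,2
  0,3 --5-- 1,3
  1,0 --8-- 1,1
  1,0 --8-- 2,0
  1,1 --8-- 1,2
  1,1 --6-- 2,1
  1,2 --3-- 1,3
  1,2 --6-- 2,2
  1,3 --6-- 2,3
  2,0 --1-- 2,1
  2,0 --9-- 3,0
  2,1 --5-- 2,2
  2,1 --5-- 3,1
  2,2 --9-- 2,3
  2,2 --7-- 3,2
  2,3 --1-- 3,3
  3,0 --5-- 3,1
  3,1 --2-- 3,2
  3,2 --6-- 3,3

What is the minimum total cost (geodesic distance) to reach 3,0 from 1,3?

Shortest path: 1,3 → 2,3 → 3,3 → 3,2 → 3,1 → 3,0, total weight = 20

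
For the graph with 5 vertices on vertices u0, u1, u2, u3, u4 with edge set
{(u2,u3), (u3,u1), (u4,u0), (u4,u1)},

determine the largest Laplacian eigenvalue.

Degrees: deg(u0) = 1, deg(u1) = 2, deg(u2) = 1, deg(u3) = 2, deg(u4) = 2.
L = D − A with rows/columns ordered (u0, u1, u2, u3, u4):
  [ 1,  0,  0,  0, -1]
  [ 0,  2,  0, -1, -1]
  [ 0,  0,  1, -1,  0]
  [ 0, -1, -1,  2,  0]
  [-1, -1,  0,  0,  2]
Characteristic polynomial: det(λI − L) = λ(λ² − 3λ + 1)(λ² − 5λ + 5).
Roots: λ = 0; (λ² − 3λ + 1) = 0 ⇒ λ = (3 ± √5)/2 ≈ 0.382, 2.618; (λ² − 5λ + 5) = 0 ⇒ λ = (5 ± √5)/2 ≈ 1.382, 3.618.
(Check: the roots sum (with multiplicity) to 8, matching trace L = Σdeg = 2·4 = 8.)
Laplacian eigenvalues: [0.0, 0.382, 1.382, 2.618, 3.618]. Largest eigenvalue (spectral radius) = 3.618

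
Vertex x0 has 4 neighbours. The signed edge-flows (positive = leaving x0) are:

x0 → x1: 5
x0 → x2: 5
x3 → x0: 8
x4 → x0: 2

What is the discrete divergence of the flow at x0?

Divergence = sum of outgoing flows = 5 + 5 + (-8) + (-2) = 0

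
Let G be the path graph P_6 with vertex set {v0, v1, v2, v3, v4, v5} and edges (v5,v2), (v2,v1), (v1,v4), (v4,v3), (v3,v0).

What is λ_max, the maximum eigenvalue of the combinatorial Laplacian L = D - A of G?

The path graph P_n has Laplacian eigenvalues λ_k = 2 − 2cos(kπ/n), k = 0, 1, …, n−1. Here n = 6:
k=0: 2 − 2cos(0) = 0.0; k=1: 2 − 2cos(π/6) = 0.2679; k=2: 2 − 2cos(π/3) = 1.0; k=3: 2 − 2cos(π/2) = 2.0; k=4: 2 − 2cos(2π/3) = 3.0; k=5: 2 − 2cos(5π/6) = 3.7321.
Laplacian eigenvalues: [0.0, 0.2679, 1.0, 2.0, 3.0, 3.7321]. Largest eigenvalue (spectral radius) = 3.7321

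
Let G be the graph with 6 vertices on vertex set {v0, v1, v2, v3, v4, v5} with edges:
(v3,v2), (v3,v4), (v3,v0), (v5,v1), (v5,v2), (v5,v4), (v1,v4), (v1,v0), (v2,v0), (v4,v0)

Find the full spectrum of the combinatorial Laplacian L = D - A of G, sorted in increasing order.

Degrees: deg(v0) = 4, deg(v1) = 3, deg(v2) = 3, deg(v3) = 3, deg(v4) = 4, deg(v5) = 3.
L = D − A with rows/columns ordered (v0, v1, v2, v3, v4, v5):
  [ 4, -1, -1, -1, -1,  0]
  [-1,  3,  0,  0, -1, -1]
  [-1,  0,  3, -1,  0, -1]
  [-1,  0, -1,  3, -1,  0]
  [-1, -1,  0, -1,  4, -1]
  [ 0, -1, -1,  0, -1,  3]
Characteristic polynomial: det(λI − L) = λ(λ² − 8λ + 13)(λ − 3)(λ − 4)(λ − 5).
Roots: λ = 0; (λ² − 8λ + 13) = 0 ⇒ λ = 4 ± √3 ≈ 2.2679, 5.7321; (λ − 3) = 0 ⇒ λ = 3; (λ − 4) = 0 ⇒ λ = 4; (λ − 5) = 0 ⇒ λ = 5.
(Check: the roots sum (with multiplicity) to 20, matching trace L = Σdeg = 2·10 = 20.)
Laplacian eigenvalues (increasing order): [0.0, 2.2679, 3.0, 4.0, 5.0, 5.7321]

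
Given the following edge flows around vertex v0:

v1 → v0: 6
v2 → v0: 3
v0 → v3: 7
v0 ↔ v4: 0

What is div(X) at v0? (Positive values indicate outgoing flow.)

Divergence = sum of outgoing flows = (-6) + (-3) + 7 + 0 = -2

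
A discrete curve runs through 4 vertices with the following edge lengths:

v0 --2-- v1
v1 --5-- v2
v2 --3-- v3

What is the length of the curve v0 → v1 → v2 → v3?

Arc length = 2 + 5 + 3 = 10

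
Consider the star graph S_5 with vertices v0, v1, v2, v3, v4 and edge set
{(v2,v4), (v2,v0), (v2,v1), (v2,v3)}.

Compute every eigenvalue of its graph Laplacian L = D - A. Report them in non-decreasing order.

The star S_5 is the complete bipartite graph K_{1,4} (one hub of degree 4, 4 leaves of degree 1). The Laplacian spectrum of K_{p,q} is 0, p (multiplicity q−1), q (multiplicity p−1), p+q. With p = 1, q = 4: 0 once, 1 with multiplicity 3, and 5 once. (Check: trace L = sum of degrees = 8 = 3·1 + 5.)
Laplacian eigenvalues (increasing order): [0.0, 1.0, 1.0, 1.0, 5.0]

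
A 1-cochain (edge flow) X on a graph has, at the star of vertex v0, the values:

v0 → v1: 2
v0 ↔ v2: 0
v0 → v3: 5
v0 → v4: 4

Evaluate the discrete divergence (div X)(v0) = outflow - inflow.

Divergence = sum of outgoing flows = 2 + 0 + 5 + 4 = 11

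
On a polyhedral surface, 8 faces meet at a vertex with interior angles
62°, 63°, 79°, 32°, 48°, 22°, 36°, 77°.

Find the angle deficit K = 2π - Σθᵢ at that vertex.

Sum of angles = 419°. K = 360° - 419° = -59° = -59π/180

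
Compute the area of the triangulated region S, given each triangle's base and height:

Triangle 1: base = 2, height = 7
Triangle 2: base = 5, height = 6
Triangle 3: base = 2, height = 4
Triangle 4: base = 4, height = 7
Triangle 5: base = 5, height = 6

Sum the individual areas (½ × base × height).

(1/2)×2×7 + (1/2)×5×6 + (1/2)×2×4 + (1/2)×4×7 + (1/2)×5×6 = 55.0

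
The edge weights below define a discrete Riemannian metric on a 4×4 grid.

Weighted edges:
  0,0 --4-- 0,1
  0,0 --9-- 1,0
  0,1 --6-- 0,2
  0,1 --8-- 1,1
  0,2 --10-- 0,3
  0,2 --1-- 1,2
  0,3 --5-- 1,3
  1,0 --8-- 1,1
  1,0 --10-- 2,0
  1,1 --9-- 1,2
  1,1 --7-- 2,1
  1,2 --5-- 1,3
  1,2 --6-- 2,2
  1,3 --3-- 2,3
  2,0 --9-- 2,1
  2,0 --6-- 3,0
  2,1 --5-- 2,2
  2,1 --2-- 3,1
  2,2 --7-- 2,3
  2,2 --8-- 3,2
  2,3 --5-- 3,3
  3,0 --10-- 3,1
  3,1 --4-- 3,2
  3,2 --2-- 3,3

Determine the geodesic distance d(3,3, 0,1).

Shortest path: 3,3 → 2,3 → 1,3 → 1,2 → 0,2 → 0,1, total weight = 20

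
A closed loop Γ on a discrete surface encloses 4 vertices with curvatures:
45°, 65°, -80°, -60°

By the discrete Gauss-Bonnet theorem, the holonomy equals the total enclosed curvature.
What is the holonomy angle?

Holonomy = total enclosed curvature = 45° + 65° + (-80°) + (-60°) = -30°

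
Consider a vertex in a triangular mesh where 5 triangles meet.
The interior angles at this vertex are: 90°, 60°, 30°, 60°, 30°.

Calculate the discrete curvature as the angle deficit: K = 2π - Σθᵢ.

Sum of angles = 270°. K = 360° - 270° = 90° = π/2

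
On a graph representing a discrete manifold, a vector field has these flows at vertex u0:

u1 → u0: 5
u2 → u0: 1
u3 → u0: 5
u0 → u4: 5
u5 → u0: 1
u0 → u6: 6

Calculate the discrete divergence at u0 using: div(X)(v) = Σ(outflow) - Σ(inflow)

Divergence = sum of outgoing flows = (-5) + (-1) + (-5) + 5 + (-1) + 6 = -1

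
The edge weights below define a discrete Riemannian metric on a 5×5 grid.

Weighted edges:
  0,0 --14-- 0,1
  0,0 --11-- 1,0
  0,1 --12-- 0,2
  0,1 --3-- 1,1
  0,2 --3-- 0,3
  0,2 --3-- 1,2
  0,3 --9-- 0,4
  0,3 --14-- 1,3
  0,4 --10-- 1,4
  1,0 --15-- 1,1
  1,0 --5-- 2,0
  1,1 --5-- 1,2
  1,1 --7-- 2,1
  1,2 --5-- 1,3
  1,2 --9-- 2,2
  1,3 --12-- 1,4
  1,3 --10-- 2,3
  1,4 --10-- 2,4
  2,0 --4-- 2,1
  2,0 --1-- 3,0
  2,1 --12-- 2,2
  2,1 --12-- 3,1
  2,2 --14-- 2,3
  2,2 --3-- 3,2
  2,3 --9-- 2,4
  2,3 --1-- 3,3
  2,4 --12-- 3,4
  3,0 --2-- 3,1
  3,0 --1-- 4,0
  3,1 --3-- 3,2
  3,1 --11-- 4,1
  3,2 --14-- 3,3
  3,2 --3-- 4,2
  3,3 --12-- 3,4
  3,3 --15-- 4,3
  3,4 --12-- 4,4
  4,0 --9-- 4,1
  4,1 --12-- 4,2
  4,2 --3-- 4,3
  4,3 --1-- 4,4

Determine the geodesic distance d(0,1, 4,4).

Shortest path: 0,1 → 1,1 → 1,2 → 2,2 → 3,2 → 4,2 → 4,3 → 4,4, total weight = 27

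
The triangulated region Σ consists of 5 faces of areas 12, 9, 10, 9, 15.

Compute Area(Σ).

12 + 9 + 10 + 9 + 15 = 55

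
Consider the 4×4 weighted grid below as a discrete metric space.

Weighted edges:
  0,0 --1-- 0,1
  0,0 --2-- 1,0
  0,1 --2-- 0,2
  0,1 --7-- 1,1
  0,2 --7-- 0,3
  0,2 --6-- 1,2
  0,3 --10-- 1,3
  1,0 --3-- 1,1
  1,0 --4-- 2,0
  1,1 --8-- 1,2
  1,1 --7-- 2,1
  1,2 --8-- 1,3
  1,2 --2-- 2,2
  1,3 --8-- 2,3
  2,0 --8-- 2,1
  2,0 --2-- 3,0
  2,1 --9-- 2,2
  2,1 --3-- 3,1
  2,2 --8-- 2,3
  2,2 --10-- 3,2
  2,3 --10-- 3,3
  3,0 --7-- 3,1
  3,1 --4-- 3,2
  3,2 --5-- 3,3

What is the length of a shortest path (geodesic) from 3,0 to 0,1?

Shortest path: 3,0 → 2,0 → 1,0 → 0,0 → 0,1, total weight = 9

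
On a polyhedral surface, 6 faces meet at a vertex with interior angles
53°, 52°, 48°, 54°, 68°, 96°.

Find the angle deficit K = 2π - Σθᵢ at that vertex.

Sum of angles = 371°. K = 360° - 371° = -11° = -11π/180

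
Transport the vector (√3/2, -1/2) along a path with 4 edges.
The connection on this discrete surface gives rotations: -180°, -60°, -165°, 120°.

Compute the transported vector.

Total rotation: (-180°) + (-60°) + (-165°) + 120° = -285° ≡ 75° (mod 360°). Final vector: (0.7071, 0.7071)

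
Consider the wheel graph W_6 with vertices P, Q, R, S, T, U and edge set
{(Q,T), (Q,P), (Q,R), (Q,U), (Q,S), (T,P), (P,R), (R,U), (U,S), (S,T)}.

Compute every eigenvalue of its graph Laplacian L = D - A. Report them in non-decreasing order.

The wheel W_6 is the join K_1 ∨ C_5 (a hub joined to every vertex of a cycle of length 5). For a join G ∨ H (G on p vertices, H on q vertices) the Laplacian spectrum is 0, p+q, the eigenvalues of L(G) other than one 0 each shifted by +q, and the eigenvalues of L(H) other than one 0 each shifted by +p. With G = K_1 (p = 1, nothing left after dropping its 0) and H = C_5 (q = 5, eigenvalues 2 − 2cos(2πk/5), k = 0, …, 4; drop k = 0), the spectrum of W_6 is 0, 6, and 1 + (2 − 2cos(2πk/5)) = 3 − 2cos(2πk/5) for k = 1, …, 4:
k=1: 3 − 2cos(2π/5) = 2.382; k=2: 3 − 2cos(4π/5) = 4.618; k=3: 3 − 2cos(6π/5) = 4.618; k=4: 3 − 2cos(8π/5) = 2.382.
Laplacian eigenvalues (increasing order): [0.0, 2.382, 2.382, 4.618, 4.618, 6.0]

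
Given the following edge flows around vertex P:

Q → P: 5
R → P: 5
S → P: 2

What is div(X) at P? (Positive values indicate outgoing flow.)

Divergence = sum of outgoing flows = (-5) + (-5) + (-2) = -12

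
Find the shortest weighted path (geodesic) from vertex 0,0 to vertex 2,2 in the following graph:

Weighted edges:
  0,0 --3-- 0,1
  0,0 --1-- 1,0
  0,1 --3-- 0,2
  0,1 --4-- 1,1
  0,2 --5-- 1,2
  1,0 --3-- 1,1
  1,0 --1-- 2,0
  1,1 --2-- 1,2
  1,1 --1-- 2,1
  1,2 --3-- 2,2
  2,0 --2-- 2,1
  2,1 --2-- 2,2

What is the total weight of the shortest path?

Shortest path: 0,0 → 1,0 → 2,0 → 2,1 → 2,2, total weight = 6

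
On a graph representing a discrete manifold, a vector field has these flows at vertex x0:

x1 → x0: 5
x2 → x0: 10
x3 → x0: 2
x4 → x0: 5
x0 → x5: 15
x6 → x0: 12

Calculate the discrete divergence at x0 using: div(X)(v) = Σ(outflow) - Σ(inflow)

Divergence = sum of outgoing flows = (-5) + (-10) + (-2) + (-5) + 15 + (-12) = -19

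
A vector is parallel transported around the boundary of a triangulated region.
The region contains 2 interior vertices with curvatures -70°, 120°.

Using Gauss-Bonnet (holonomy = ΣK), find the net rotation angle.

Holonomy = total enclosed curvature = (-70°) + 120° = 50°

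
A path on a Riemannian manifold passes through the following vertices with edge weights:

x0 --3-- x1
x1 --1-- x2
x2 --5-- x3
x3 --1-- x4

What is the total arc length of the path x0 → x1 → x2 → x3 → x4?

Arc length = 3 + 1 + 5 + 1 = 10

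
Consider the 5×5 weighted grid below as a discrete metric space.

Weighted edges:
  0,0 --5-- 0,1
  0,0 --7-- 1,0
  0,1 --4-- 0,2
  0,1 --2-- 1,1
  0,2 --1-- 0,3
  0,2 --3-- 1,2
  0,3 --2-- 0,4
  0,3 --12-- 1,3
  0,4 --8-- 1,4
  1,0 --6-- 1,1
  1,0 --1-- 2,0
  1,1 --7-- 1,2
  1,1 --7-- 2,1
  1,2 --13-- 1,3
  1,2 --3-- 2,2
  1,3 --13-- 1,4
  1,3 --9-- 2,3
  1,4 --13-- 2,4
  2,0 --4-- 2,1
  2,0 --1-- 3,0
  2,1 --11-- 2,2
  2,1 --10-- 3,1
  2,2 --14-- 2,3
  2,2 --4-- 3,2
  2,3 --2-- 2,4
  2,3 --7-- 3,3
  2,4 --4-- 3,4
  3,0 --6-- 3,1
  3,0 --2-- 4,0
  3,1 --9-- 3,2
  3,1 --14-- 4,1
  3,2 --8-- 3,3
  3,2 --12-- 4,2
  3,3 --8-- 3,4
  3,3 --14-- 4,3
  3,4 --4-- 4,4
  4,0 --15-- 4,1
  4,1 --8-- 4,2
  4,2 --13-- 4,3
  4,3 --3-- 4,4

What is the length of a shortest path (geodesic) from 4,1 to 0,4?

Shortest path: 4,1 → 4,2 → 3,2 → 2,2 → 1,2 → 0,2 → 0,3 → 0,4, total weight = 33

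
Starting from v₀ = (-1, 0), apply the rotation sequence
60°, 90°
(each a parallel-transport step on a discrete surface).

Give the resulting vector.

Total rotation: 60° + 90° = 150°. Final vector: (0.8660, -0.5000)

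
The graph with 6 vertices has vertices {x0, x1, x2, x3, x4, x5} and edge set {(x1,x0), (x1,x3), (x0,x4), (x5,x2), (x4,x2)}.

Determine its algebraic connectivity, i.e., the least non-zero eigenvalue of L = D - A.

Degrees: deg(x0) = 2, deg(x1) = 2, deg(x2) = 2, deg(x3) = 1, deg(x4) = 2, deg(x5) = 1.
L = D − A with rows/columns ordered (x0, x1, x2, x3, x4, x5):
  [ 2, -1,  0,  0, -1,  0]
  [-1,  2,  0, -1,  0,  0]
  [ 0,  0,  2,  0, -1, -1]
  [ 0, -1,  0,  1,  0,  0]
  [-1,  0, -1,  0,  2,  0]
  [ 0,  0, -1,  0,  0,  1]
Characteristic polynomial: det(λI − L) = λ(λ² − 4λ + 1)(λ − 1)(λ − 2)(λ − 3).
Roots: λ = 0; (λ² − 4λ + 1) = 0 ⇒ λ = 2 ± √3 ≈ 0.2679, 3.7321; (λ − 1) = 0 ⇒ λ = 1; (λ − 2) = 0 ⇒ λ = 2; (λ − 3) = 0 ⇒ λ = 3.
(Check: the roots sum (with multiplicity) to 10, matching trace L = Σdeg = 2·5 = 10.)
Laplacian eigenvalues: [0.0, 0.2679, 1.0, 2.0, 3.0, 3.7321]. Algebraic connectivity (smallest non-zero eigenvalue) = 0.2679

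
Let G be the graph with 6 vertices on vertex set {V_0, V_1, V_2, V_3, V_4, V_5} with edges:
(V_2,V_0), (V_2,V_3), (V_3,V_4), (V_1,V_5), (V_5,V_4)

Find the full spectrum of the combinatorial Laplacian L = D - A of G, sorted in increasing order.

Degrees: deg(V_0) = 1, deg(V_1) = 1, deg(V_2) = 2, deg(V_3) = 2, deg(V_4) = 2, deg(V_5) = 2.
L = D − A with rows/columns ordered (V_0, V_1, V_2, V_3, V_4, V_5):
  [ 1,  0, -1,  0,  0,  0]
  [ 0,  1,  0,  0,  0, -1]
  [-1,  0,  2, -1,  0,  0]
  [ 0,  0, -1,  2, -1,  0]
  [ 0,  0,  0, -1,  2, -1]
  [ 0, -1,  0,  0, -1,  2]
Characteristic polynomial: det(λI − L) = λ(λ² − 4λ + 1)(λ − 1)(λ − 2)(λ − 3).
Roots: λ = 0; (λ² − 4λ + 1) = 0 ⇒ λ = 2 ± √3 ≈ 0.2679, 3.7321; (λ − 1) = 0 ⇒ λ = 1; (λ − 2) = 0 ⇒ λ = 2; (λ − 3) = 0 ⇒ λ = 3.
(Check: the roots sum (with multiplicity) to 10, matching trace L = Σdeg = 2·5 = 10.)
Laplacian eigenvalues (increasing order): [0.0, 0.2679, 1.0, 2.0, 3.0, 3.7321]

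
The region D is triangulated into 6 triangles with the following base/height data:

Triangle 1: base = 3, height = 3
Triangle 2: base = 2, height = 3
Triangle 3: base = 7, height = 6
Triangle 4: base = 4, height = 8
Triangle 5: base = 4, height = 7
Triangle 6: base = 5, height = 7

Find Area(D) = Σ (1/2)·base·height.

(1/2)×3×3 + (1/2)×2×3 + (1/2)×7×6 + (1/2)×4×8 + (1/2)×4×7 + (1/2)×5×7 = 76.0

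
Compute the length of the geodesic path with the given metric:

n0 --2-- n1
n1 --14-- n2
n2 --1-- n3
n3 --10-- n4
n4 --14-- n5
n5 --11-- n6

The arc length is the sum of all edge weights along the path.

Arc length = 2 + 14 + 1 + 10 + 14 + 11 = 52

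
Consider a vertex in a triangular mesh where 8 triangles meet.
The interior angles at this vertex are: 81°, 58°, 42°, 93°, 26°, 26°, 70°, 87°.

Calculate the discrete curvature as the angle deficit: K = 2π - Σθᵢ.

Sum of angles = 483°. K = 360° - 483° = -123° = -41π/60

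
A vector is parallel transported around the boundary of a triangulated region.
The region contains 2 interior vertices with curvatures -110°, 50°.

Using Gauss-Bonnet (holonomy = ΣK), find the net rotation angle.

Holonomy = total enclosed curvature = (-110°) + 50° = -60°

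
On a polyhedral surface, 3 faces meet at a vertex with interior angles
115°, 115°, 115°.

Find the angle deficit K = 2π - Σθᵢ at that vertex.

Sum of angles = 345°. K = 360° - 345° = 15° = π/12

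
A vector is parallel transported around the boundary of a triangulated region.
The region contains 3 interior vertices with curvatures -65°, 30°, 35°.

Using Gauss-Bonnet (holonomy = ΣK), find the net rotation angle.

Holonomy = total enclosed curvature = (-65°) + 30° + 35° = 0°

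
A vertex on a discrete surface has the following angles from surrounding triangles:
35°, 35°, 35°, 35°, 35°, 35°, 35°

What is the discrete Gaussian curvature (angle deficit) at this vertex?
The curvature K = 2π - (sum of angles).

Sum of angles = 245°. K = 360° - 245° = 115°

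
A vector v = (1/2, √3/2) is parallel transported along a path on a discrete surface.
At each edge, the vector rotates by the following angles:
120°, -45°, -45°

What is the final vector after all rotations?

Total rotation: 120° + (-45°) + (-45°) = 30°. Final vector: (0, 1)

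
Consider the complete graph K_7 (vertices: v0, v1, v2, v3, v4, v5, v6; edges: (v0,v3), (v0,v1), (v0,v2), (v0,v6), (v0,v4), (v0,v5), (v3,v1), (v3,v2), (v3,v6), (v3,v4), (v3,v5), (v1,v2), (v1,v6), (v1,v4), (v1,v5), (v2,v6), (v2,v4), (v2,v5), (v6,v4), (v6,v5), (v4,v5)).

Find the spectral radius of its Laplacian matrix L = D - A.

For the complete graph K_n, L = nI − J (J = all-ones matrix). J has eigenvalues n (once, eigenvector 𝟙) and 0 (multiplicity n−1), so L has eigenvalues 0 (once) and n (multiplicity n−1). Here n = 7: eigenvalue 0 once and 7 with multiplicity 6.
Laplacian eigenvalues: [0.0, 7.0, 7.0, 7.0, 7.0, 7.0, 7.0]. Largest eigenvalue (spectral radius) = 7.0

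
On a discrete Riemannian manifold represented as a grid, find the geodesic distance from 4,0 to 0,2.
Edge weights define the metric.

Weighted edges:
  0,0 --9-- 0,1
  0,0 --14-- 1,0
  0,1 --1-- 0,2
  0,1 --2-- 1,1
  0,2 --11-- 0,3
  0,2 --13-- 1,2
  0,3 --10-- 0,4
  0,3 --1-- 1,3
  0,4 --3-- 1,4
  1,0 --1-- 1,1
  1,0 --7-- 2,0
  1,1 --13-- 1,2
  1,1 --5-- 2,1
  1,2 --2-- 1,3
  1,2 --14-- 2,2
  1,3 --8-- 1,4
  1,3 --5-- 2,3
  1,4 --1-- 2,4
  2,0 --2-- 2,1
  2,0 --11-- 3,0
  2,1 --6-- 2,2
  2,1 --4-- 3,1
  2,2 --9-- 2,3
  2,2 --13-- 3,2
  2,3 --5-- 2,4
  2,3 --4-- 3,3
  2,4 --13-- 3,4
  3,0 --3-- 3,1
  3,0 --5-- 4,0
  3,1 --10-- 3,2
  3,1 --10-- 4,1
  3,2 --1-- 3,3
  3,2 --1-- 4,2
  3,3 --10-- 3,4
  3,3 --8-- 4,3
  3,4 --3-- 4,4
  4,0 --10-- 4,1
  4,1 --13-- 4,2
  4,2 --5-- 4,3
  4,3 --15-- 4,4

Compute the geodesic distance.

Shortest path: 4,0 → 3,0 → 3,1 → 2,1 → 1,1 → 0,1 → 0,2, total weight = 20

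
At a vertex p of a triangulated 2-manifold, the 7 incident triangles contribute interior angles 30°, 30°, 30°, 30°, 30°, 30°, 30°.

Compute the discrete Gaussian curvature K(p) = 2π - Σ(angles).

Sum of angles = 210°. K = 360° - 210° = 150°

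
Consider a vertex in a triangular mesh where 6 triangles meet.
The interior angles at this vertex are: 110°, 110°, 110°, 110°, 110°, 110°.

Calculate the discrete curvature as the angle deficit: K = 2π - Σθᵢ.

Sum of angles = 660°. K = 360° - 660° = -300° = -5π/3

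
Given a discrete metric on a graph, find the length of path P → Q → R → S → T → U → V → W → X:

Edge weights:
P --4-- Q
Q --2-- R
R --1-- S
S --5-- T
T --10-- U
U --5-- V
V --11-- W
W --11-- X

Arc length = 4 + 2 + 1 + 5 + 10 + 5 + 11 + 11 = 49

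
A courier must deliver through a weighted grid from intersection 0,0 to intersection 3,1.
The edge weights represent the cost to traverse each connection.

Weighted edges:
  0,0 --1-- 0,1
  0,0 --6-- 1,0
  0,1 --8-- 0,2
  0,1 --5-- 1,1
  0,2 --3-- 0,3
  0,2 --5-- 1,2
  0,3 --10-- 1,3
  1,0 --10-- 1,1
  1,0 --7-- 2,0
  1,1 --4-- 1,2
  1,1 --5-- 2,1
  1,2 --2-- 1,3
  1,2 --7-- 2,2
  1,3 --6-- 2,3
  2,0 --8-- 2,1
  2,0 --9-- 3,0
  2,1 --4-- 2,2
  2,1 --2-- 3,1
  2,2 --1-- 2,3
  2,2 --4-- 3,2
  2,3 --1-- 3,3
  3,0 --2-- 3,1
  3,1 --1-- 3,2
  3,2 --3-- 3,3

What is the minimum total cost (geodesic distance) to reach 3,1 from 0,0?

Shortest path: 0,0 → 0,1 → 1,1 → 2,1 → 3,1, total weight = 13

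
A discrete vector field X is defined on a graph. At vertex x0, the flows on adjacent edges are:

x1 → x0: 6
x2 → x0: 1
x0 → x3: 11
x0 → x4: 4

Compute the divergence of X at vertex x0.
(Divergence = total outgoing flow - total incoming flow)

Divergence = sum of outgoing flows = (-6) + (-1) + 11 + 4 = 8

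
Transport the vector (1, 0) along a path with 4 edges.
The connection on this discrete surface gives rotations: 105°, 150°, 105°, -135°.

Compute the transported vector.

Total rotation: 105° + 150° + 105° + (-135°) = 225° ≡ -135° (mod 360°). Final vector: (-0.7071, -0.7071)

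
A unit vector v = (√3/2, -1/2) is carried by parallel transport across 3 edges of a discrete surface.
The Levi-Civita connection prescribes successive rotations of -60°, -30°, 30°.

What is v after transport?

Total rotation: (-60°) + (-30°) + 30° = -60°. Final vector: (0, -1)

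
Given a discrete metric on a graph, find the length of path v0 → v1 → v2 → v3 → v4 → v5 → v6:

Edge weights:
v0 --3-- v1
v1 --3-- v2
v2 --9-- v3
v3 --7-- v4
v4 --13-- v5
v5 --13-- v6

Arc length = 3 + 3 + 9 + 7 + 13 + 13 = 48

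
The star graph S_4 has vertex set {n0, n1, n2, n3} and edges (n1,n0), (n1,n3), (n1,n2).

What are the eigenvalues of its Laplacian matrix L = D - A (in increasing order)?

The star S_4 is the complete bipartite graph K_{1,3} (one hub of degree 3, 3 leaves of degree 1). The Laplacian spectrum of K_{p,q} is 0, p (multiplicity q−1), q (multiplicity p−1), p+q. With p = 1, q = 3: 0 once, 1 with multiplicity 2, and 4 once. (Check: trace L = sum of degrees = 6 = 2·1 + 4.)
Laplacian eigenvalues (increasing order): [0.0, 1.0, 1.0, 4.0]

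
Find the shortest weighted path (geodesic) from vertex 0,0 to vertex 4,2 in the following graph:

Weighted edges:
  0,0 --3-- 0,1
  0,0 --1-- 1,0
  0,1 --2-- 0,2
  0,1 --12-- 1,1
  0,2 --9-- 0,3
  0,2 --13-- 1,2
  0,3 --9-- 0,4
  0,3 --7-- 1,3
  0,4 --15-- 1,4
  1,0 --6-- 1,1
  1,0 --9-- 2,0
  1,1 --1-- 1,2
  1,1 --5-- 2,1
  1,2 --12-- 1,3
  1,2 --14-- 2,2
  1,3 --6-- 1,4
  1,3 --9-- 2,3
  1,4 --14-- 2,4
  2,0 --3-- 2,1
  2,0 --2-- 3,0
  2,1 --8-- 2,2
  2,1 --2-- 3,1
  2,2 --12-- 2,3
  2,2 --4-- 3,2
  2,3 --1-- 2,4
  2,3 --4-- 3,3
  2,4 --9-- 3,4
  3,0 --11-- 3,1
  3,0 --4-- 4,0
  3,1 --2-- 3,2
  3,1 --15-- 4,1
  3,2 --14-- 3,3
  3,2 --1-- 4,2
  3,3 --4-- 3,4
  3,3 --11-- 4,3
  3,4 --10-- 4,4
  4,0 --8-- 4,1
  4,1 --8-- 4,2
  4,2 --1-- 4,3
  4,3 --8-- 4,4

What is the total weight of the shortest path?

Shortest path: 0,0 → 1,0 → 1,1 → 2,1 → 3,1 → 3,2 → 4,2, total weight = 17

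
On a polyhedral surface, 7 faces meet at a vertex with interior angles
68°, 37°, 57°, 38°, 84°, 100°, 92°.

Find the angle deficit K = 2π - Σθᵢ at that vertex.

Sum of angles = 476°. K = 360° - 476° = -116° = -29π/45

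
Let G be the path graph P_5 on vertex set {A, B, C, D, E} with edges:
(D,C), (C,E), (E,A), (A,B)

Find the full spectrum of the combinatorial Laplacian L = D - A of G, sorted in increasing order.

The path graph P_n has Laplacian eigenvalues λ_k = 2 − 2cos(kπ/n), k = 0, 1, …, n−1. Here n = 5:
k=0: 2 − 2cos(0) = 0.0; k=1: 2 − 2cos(π/5) = 0.382; k=2: 2 − 2cos(2π/5) = 1.382; k=3: 2 − 2cos(3π/5) = 2.618; k=4: 2 − 2cos(4π/5) = 3.618.
Laplacian eigenvalues (increasing order): [0.0, 0.382, 1.382, 2.618, 3.618]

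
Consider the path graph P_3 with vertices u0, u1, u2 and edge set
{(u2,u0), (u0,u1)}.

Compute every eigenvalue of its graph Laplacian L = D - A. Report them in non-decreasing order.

The path graph P_n has Laplacian eigenvalues λ_k = 2 − 2cos(kπ/n), k = 0, 1, …, n−1. Here n = 3:
k=0: 2 − 2cos(0) = 0.0; k=1: 2 − 2cos(π/3) = 1.0; k=2: 2 − 2cos(2π/3) = 3.0.
Laplacian eigenvalues (increasing order): [0.0, 1.0, 3.0]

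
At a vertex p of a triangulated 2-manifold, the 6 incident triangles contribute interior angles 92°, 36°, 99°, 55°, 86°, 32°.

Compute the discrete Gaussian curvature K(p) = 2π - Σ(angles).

Sum of angles = 400°. K = 360° - 400° = -40° = -2π/9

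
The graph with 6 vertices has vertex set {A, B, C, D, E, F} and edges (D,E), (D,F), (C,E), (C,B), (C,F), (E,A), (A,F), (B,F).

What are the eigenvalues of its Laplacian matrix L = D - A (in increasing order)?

Degrees: deg(A) = 2, deg(B) = 2, deg(C) = 3, deg(D) = 2, deg(E) = 3, deg(F) = 4.
L = D − A with rows/columns ordered (A, B, C, D, E, F):
  [ 2,  0,  0,  0, -1, -1]
  [ 0,  2, -1,  0,  0, -1]
  [ 0, -1,  3,  0, -1, -1]
  [ 0,  0,  0,  2, -1, -1]
  [-1,  0, -1, -1,  3,  0]
  [-1, -1, -1, -1,  0,  4]
Characteristic polynomial: det(λI − L) = λ(λ² − 7λ + 8)(λ − 2)(λ − 3)(λ − 4).
Roots: λ = 0; (λ² − 7λ + 8) = 0 ⇒ λ = (7 ± √17)/2 ≈ 1.4384, 5.5616; (λ − 2) = 0 ⇒ λ = 2; (λ − 3) = 0 ⇒ λ = 3; (λ − 4) = 0 ⇒ λ = 4.
(Check: the roots sum (with multiplicity) to 16, matching trace L = Σdeg = 2·8 = 16.)
Laplacian eigenvalues (increasing order): [0.0, 1.4384, 2.0, 3.0, 4.0, 5.5616]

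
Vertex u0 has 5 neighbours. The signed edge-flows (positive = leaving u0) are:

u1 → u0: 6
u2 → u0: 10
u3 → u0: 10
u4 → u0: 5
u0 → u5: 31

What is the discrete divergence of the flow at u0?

Divergence = sum of outgoing flows = (-6) + (-10) + (-10) + (-5) + 31 = 0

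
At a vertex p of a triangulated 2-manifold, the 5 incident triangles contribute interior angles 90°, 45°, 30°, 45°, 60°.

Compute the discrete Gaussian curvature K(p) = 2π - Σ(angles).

Sum of angles = 270°. K = 360° - 270° = 90°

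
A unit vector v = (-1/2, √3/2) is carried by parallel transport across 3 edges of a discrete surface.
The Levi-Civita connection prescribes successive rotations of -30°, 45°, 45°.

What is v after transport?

Total rotation: (-30°) + 45° + 45° = 60°. Final vector: (-1, 0)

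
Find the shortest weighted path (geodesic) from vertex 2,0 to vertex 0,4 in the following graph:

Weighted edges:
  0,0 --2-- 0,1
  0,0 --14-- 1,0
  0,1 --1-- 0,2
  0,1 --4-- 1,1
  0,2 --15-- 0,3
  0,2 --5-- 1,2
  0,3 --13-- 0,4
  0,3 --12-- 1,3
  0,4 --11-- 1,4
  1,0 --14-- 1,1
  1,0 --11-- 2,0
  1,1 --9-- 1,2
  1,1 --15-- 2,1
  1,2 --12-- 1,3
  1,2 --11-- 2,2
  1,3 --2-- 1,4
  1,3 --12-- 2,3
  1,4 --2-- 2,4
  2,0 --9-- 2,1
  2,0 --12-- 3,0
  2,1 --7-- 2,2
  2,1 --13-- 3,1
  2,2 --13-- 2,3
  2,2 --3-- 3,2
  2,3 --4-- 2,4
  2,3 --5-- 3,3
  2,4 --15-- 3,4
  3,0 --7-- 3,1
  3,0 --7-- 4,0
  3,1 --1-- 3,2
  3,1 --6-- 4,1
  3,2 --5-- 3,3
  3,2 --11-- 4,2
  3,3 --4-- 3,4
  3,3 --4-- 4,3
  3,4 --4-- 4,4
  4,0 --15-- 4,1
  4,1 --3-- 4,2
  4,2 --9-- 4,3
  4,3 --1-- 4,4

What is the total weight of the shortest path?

Shortest path: 2,0 → 2,1 → 2,2 → 2,3 → 2,4 → 1,4 → 0,4, total weight = 46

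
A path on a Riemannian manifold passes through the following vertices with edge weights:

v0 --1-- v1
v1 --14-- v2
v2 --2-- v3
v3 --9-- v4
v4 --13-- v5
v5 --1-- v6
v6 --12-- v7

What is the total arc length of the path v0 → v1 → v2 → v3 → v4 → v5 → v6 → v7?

Arc length = 1 + 14 + 2 + 9 + 13 + 1 + 12 = 52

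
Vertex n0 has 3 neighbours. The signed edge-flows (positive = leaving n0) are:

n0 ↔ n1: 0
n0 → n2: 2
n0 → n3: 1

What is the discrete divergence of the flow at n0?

Divergence = sum of outgoing flows = 0 + 2 + 1 = 3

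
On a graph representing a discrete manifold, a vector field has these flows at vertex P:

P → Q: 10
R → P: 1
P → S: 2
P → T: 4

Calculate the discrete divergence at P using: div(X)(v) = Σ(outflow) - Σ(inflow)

Divergence = sum of outgoing flows = 10 + (-1) + 2 + 4 = 15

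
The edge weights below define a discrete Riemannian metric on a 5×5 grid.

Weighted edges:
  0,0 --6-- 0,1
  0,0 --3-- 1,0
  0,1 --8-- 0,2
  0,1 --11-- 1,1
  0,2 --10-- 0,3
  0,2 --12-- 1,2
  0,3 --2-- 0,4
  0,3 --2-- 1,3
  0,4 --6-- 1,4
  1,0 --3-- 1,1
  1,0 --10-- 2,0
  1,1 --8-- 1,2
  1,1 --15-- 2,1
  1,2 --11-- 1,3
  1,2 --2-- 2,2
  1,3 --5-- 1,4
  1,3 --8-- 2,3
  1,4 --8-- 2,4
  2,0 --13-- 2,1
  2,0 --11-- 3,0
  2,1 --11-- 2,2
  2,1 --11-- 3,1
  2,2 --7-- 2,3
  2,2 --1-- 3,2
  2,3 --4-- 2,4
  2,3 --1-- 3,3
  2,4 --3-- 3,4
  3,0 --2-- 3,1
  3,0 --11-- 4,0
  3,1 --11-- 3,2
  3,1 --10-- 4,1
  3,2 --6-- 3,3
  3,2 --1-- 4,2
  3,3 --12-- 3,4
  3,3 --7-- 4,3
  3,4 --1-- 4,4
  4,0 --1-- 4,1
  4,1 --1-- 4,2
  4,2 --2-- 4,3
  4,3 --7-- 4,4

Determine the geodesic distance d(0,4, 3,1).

Shortest path: 0,4 → 0,3 → 1,3 → 1,2 → 2,2 → 3,2 → 3,1, total weight = 29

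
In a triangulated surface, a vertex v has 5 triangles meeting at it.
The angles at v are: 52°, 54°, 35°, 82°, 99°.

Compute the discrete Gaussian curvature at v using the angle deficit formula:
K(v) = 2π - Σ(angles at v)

Sum of angles = 322°. K = 360° - 322° = 38° = 19π/90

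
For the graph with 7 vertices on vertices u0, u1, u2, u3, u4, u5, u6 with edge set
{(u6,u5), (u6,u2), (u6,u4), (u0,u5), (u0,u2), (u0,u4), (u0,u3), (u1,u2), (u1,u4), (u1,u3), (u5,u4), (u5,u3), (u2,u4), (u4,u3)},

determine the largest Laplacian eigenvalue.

Degrees: deg(u0) = 4, deg(u1) = 3, deg(u2) = 4, deg(u3) = 4, deg(u4) = 6, deg(u5) = 4, deg(u6) = 3.
L = D − A with rows/columns ordered (u0, u1, u2, u3, u4, u5, u6):
  [ 4,  0, -1, -1, -1, -1,  0]
  [ 0,  3, -1, -1, -1,  0,  0]
  [-1, -1,  4,  0, -1,  0, -1]
  [-1, -1,  0,  4, -1, -1,  0]
  [-1, -1, -1, -1,  6, -1, -1]
  [-1,  0,  0, -1, -1,  4, -1]
  [ 0,  0, -1,  0, -1, -1,  3]
Characteristic polynomial: det(λI − L) = λ(λ² − 8λ + 14)(λ − 3)(λ − 4)(λ − 6)(λ − 7).
Roots: λ = 0; (λ² − 8λ + 14) = 0 ⇒ λ = 4 ± √2 ≈ 2.5858, 5.4142; (λ − 3) = 0 ⇒ λ = 3; (λ − 4) = 0 ⇒ λ = 4; (λ − 6) = 0 ⇒ λ = 6; (λ − 7) = 0 ⇒ λ = 7.
(Check: the roots sum (with multiplicity) to 28, matching trace L = Σdeg = 2·14 = 28.)
Laplacian eigenvalues: [0.0, 2.5858, 3.0, 4.0, 5.4142, 6.0, 7.0]. Largest eigenvalue (spectral radius) = 7.0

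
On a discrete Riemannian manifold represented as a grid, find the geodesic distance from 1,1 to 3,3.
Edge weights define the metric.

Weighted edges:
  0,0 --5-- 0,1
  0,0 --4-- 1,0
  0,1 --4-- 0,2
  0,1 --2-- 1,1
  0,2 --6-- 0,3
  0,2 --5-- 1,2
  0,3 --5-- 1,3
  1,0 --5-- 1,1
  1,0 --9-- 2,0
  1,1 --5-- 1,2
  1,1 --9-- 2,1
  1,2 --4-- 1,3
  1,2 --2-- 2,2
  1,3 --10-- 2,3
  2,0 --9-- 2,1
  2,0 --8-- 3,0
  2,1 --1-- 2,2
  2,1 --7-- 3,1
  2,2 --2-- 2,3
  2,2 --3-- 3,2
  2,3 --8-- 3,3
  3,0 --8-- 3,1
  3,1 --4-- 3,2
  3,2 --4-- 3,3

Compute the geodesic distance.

Shortest path: 1,1 → 1,2 → 2,2 → 3,2 → 3,3, total weight = 14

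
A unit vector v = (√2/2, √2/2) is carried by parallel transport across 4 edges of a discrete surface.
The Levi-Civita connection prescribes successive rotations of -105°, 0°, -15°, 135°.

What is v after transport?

Total rotation: (-105°) + 0° + (-15°) + 135° = 15°. Final vector: (0.5000, 0.8660)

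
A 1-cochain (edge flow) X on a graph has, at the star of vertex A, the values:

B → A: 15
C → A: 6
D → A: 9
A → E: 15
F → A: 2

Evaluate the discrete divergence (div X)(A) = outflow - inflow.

Divergence = sum of outgoing flows = (-15) + (-6) + (-9) + 15 + (-2) = -17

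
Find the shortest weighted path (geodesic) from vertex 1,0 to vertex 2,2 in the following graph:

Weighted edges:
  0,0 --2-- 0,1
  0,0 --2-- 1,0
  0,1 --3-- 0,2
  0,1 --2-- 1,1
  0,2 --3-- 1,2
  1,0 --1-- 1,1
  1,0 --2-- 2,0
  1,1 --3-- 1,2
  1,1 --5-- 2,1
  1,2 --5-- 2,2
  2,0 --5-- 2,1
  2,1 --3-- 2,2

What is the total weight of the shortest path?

Shortest path: 1,0 → 1,1 → 1,2 → 2,2, total weight = 9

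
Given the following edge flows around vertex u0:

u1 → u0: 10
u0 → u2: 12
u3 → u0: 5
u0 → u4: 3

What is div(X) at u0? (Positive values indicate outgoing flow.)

Divergence = sum of outgoing flows = (-10) + 12 + (-5) + 3 = 0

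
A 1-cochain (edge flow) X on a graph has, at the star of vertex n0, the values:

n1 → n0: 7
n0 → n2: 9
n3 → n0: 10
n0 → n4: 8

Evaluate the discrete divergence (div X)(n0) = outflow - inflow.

Divergence = sum of outgoing flows = (-7) + 9 + (-10) + 8 = 0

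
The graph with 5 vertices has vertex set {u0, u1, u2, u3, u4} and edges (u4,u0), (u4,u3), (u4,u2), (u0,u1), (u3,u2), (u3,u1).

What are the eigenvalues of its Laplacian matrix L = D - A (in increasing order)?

Degrees: deg(u0) = 2, deg(u1) = 2, deg(u2) = 2, deg(u3) = 3, deg(u4) = 3.
L = D − A with rows/columns ordered (u0, u1, u2, u3, u4):
  [ 2, -1,  0,  0, -1]
  [-1,  2,  0, -1,  0]
  [ 0,  0,  2, -1, -1]
  [ 0, -1, -1,  3, -1]
  [-1,  0, -1, -1,  3]
Characteristic polynomial: det(λI − L) = λ(λ² − 5λ + 5)(λ² − 7λ + 11).
Roots: λ = 0; (λ² − 5λ + 5) = 0 ⇒ λ = (5 ± √5)/2 ≈ 1.382, 3.618; (λ² − 7λ + 11) = 0 ⇒ λ = (7 ± √5)/2 ≈ 2.382, 4.618.
(Check: the roots sum (with multiplicity) to 12, matching trace L = Σdeg = 2·6 = 12.)
Laplacian eigenvalues (increasing order): [0.0, 1.382, 2.382, 3.618, 4.618]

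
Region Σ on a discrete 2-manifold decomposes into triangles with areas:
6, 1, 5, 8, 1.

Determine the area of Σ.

6 + 1 + 5 + 8 + 1 = 21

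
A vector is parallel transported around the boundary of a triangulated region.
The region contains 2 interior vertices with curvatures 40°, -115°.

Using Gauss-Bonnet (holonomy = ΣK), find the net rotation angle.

Holonomy = total enclosed curvature = 40° + (-115°) = -75°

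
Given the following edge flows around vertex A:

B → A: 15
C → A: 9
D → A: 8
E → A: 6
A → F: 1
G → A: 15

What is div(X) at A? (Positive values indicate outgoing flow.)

Divergence = sum of outgoing flows = (-15) + (-9) + (-8) + (-6) + 1 + (-15) = -52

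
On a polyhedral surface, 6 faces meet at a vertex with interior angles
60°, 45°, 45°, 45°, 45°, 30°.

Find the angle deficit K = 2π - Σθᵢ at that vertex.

Sum of angles = 270°. K = 360° - 270° = 90°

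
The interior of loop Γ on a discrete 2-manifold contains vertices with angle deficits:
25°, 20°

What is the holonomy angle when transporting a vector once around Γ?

Holonomy = total enclosed curvature = 25° + 20° = 45°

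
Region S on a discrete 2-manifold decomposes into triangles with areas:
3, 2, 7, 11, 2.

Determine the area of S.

3 + 2 + 7 + 11 + 2 = 25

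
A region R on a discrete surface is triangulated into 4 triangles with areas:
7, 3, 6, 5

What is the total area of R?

7 + 3 + 6 + 5 = 21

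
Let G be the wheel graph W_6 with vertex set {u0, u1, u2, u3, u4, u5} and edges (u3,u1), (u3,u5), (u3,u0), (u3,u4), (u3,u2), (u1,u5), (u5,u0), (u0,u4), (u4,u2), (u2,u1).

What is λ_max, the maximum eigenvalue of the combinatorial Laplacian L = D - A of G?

The wheel W_6 is the join K_1 ∨ C_5 (a hub joined to every vertex of a cycle of length 5). For a join G ∨ H (G on p vertices, H on q vertices) the Laplacian spectrum is 0, p+q, the eigenvalues of L(G) other than one 0 each shifted by +q, and the eigenvalues of L(H) other than one 0 each shifted by +p. With G = K_1 (p = 1, nothing left after dropping its 0) and H = C_5 (q = 5, eigenvalues 2 − 2cos(2πk/5), k = 0, …, 4; drop k = 0), the spectrum of W_6 is 0, 6, and 1 + (2 − 2cos(2πk/5)) = 3 − 2cos(2πk/5) for k = 1, …, 4:
k=1: 3 − 2cos(2π/5) = 2.382; k=2: 3 − 2cos(4π/5) = 4.618; k=3: 3 − 2cos(6π/5) = 4.618; k=4: 3 − 2cos(8π/5) = 2.382.
Laplacian eigenvalues: [0.0, 2.382, 2.382, 4.618, 4.618, 6.0]. Largest eigenvalue (spectral radius) = 6.0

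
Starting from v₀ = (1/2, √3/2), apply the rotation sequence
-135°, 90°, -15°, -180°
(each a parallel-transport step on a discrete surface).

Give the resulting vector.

Total rotation: (-135°) + 90° + (-15°) + (-180°) = -240° ≡ 120° (mod 360°). Final vector: (-1, 0)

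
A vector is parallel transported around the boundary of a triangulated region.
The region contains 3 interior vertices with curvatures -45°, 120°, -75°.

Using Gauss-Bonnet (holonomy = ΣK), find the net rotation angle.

Holonomy = total enclosed curvature = (-45°) + 120° + (-75°) = 0°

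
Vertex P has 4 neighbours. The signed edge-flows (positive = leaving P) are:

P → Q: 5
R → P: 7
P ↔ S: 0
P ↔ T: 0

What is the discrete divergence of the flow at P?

Divergence = sum of outgoing flows = 5 + (-7) + 0 + 0 = -2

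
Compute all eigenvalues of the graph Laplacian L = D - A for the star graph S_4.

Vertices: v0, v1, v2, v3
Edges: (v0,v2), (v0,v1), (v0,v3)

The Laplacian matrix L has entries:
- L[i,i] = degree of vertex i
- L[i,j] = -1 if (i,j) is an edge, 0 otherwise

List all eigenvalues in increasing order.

The star S_4 is the complete bipartite graph K_{1,3} (one hub of degree 3, 3 leaves of degree 1). The Laplacian spectrum of K_{p,q} is 0, p (multiplicity q−1), q (multiplicity p−1), p+q. With p = 1, q = 3: 0 once, 1 with multiplicity 2, and 4 once. (Check: trace L = sum of degrees = 6 = 2·1 + 4.)
Laplacian eigenvalues (increasing order): [0.0, 1.0, 1.0, 4.0]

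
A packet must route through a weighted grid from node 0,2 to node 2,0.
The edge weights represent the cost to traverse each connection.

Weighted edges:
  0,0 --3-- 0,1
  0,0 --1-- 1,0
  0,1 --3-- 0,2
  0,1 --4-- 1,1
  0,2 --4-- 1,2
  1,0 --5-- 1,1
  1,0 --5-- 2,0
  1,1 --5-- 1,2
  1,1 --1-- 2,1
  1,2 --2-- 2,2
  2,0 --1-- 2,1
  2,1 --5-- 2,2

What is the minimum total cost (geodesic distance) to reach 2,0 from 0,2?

Shortest path: 0,2 → 0,1 → 1,1 → 2,1 → 2,0, total weight = 9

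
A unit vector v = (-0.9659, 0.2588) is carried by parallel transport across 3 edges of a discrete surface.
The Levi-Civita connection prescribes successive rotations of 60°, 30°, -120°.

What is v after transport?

Total rotation: 60° + 30° + (-120°) = -30°. Final vector: (-0.7071, 0.7071)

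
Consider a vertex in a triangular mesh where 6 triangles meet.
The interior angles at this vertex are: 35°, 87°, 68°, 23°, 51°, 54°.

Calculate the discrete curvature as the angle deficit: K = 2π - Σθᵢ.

Sum of angles = 318°. K = 360° - 318° = 42° = 7π/30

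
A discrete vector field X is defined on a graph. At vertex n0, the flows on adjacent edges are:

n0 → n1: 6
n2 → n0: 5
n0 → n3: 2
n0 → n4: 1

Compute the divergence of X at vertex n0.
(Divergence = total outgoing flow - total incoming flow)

Divergence = sum of outgoing flows = 6 + (-5) + 2 + 1 = 4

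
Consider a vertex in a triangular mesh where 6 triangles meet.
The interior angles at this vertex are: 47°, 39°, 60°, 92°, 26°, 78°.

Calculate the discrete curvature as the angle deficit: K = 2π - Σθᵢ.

Sum of angles = 342°. K = 360° - 342° = 18° = π/10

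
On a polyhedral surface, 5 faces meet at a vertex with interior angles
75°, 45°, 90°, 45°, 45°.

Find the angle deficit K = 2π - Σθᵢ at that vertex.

Sum of angles = 300°. K = 360° - 300° = 60°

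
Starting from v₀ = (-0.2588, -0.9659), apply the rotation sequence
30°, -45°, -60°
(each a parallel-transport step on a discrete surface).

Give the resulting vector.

Total rotation: 30° + (-45°) + (-60°) = -75°. Final vector: (-1, 0)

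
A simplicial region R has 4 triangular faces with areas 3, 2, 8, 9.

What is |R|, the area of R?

3 + 2 + 8 + 9 = 22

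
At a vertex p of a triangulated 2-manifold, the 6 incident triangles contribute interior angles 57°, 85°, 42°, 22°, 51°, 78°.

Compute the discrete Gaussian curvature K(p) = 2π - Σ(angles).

Sum of angles = 335°. K = 360° - 335° = 25° = 5π/36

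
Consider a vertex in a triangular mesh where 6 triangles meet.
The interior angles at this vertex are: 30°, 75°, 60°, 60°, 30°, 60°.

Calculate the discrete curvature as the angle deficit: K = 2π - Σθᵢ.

Sum of angles = 315°. K = 360° - 315° = 45°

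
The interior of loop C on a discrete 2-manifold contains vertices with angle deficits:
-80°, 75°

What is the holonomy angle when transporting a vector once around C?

Holonomy = total enclosed curvature = (-80°) + 75° = -5°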